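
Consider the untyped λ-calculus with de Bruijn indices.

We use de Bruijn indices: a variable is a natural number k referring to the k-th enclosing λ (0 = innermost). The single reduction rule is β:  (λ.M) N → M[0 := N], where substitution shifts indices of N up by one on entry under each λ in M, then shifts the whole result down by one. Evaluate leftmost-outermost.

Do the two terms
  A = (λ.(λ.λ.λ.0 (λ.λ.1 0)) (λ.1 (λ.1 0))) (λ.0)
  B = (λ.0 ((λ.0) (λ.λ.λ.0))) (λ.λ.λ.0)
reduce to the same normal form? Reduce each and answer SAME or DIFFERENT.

Answer: DIFFERENT — A ⇓ λ.λ.0 (λ.λ.1 0), B ⇓ λ.λ.0

Working:
Term A:
  start: (λ.(λ.λ.λ.0 (λ.λ.1 0)) (λ.1 (λ.1 0))) (λ.0)
  step 1: (λ.λ.λ.0 (λ.λ.1 0)) (λ.(λ.0) (λ.1 0))
  step 2: λ.λ.0 (λ.λ.1 0)

Term B:
  start: (λ.0 ((λ.0) (λ.λ.λ.0))) (λ.λ.λ.0)
  step 1: (λ.λ.λ.0) ((λ.0) (λ.λ.λ.0))
  step 2: λ.λ.0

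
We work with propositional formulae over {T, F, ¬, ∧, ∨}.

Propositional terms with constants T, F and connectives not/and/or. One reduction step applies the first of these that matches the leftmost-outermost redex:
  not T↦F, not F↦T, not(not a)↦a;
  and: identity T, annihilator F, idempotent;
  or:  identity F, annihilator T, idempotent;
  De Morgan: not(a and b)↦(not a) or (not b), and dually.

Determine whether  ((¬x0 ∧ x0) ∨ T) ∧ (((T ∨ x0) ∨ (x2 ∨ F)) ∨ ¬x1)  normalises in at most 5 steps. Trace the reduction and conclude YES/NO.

Answer: YES — reaches normal form T in 5 ≤ 5 steps

Working:
  start: ((¬x0 ∧ x0) ∨ T) ∧ (((T ∨ x0) ∨ (x2 ∨ F)) ∨ ¬x1)
  [1] T ∧ (((T ∨ x0) ∨ (x2 ∨ F)) ∨ ¬x1)
  [2] ((T ∨ x0) ∨ (x2 ∨ F)) ∨ ¬x1
  [3] (T ∨ (x2 ∨ F)) ∨ ¬x1
  [4] T ∨ ¬x1
  [5] T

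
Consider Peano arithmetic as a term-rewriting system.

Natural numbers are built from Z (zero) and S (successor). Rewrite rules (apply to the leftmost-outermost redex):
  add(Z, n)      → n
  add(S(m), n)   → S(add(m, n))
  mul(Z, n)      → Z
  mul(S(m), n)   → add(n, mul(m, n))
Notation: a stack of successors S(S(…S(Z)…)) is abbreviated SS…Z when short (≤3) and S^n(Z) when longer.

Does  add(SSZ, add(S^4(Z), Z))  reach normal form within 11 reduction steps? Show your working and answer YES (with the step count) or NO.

  start: add(SSZ, add(S^4(Z), Z))
  step 1: S(add(SZ, add(S^4(Z), Z)))
  step 2: S(S(add(Z, add(S^4(Z), Z))))
  step 3: S(S(add(S^4(Z), Z)))
  step 4: S(S(S(add(SSSZ, Z))))
  step 5: S(S(S(S(add(SSZ, Z)))))
  step 6: S(S(S(S(S(add(SZ, Z))))))
  step 7: S(S(S(S(S(S(add(Z, Z)))))))
  step 8: S^6(Z)

Answer: YES — reaches normal form S^6(Z) in 8 ≤ 11 steps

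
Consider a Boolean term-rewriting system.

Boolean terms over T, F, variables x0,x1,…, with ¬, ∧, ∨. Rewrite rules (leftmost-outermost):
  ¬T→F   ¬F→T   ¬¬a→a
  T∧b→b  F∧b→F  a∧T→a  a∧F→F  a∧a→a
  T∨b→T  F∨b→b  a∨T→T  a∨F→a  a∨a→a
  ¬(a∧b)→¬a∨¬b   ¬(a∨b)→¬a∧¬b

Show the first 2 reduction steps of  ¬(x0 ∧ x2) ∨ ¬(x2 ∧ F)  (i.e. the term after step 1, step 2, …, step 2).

Answer: after 2 steps: (¬x0 ∨ ¬x2) ∨ (¬x2 ∨ ¬F)

Derivation:
  start: ¬(x0 ∧ x2) ∨ ¬(x2 ∧ F)
  →1  (¬x0 ∨ ¬x2) ∨ ¬(x2 ∧ F)
  →2  (¬x0 ∨ ¬x2) ∨ (¬x2 ∨ ¬F)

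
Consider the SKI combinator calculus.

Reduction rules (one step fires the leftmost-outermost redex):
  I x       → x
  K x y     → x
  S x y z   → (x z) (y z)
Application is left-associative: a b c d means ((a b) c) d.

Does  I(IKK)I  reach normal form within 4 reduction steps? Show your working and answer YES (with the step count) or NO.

  start: I(IKK)I
  →1  IKKI
  →2  KKI
  →3  K

Answer: YES — reaches normal form K in 3 ≤ 4 steps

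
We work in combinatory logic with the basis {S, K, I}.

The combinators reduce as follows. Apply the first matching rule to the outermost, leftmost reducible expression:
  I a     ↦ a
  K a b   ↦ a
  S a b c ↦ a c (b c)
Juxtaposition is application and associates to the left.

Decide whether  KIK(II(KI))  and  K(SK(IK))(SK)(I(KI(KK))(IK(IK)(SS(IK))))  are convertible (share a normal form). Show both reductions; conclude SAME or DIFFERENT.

Answer: DIFFERENT — A ⇓ KI, B ⇓ K

Working:
Term A:
  start: KIK(II(KI))
  [1] I(II(KI))
  [2] II(KI)
  [3] I(KI)
  [4] KI

Term B:
  start: K(SK(IK))(SK)(I(KI(KK))(IK(IK)(SS(IK))))
  [1] SK(IK)(I(KI(KK))(IK(IK)(SS(IK))))
  [2] K(I(KI(KK))(IK(IK)(SS(IK))))(IK(I(KI(KK))(IK(IK)(SS(IK)))))
  [3] I(KI(KK))(IK(IK)(SS(IK)))
  [4] KI(KK)(IK(IK)(SS(IK)))
  [5] I(IK(IK)(SS(IK)))
  [6] IK(IK)(SS(IK))
  [7] K(IK)(SS(IK))
  [8] IK
  [9] K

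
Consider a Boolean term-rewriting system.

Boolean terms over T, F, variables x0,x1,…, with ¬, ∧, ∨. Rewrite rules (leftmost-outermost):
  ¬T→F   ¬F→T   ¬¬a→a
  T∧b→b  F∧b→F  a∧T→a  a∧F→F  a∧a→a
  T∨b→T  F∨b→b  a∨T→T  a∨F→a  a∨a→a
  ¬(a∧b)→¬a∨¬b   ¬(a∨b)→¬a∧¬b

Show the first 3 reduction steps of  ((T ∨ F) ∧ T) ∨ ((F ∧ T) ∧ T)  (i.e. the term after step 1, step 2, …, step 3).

Answer: after 3 steps: T

Working:
  start: ((T ∨ F) ∧ T) ∨ ((F ∧ T) ∧ T)
  →1  (T ∨ F) ∨ ((F ∧ T) ∧ T)
  →2  T ∨ ((F ∧ T) ∧ T)
  →3  T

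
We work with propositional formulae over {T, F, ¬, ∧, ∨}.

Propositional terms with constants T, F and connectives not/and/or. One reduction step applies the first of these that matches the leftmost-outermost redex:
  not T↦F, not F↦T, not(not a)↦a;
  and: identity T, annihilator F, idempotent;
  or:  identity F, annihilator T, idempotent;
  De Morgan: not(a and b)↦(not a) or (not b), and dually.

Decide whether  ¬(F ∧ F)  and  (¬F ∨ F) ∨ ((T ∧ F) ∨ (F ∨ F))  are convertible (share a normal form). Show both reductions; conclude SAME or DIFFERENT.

Answer: SAME — A ⇓ T, B ⇓ T

Reduction:
Term A:
  start: ¬(F ∧ F)
  →1  ¬F ∨ ¬F
  →2  ¬F
  →3  T

Term B:
  start: (¬F ∨ F) ∨ ((T ∧ F) ∨ (F ∨ F))
  →1  ¬F ∨ ((T ∧ F) ∨ (F ∨ F))
  →2  T ∨ ((T ∧ F) ∨ (F ∨ F))
  →3  T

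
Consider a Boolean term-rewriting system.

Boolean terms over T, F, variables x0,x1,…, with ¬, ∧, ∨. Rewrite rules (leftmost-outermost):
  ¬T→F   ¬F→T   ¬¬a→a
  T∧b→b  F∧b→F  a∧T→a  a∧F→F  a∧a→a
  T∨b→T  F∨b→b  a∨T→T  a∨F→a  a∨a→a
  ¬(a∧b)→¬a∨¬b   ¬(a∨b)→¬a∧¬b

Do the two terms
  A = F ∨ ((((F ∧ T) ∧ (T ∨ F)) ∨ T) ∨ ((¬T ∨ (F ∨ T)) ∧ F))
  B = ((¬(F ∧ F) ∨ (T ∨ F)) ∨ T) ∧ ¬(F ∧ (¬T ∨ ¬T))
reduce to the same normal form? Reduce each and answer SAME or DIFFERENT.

Answer: SAME — A ⇓ T, B ⇓ T

Working:
Term A:
  start: F ∨ ((((F ∧ T) ∧ (T ∨ F)) ∨ T) ∨ ((¬T ∨ (F ∨ T)) ∧ F))
  step 1: (((F ∧ T) ∧ (T ∨ F)) ∨ T) ∨ ((¬T ∨ (F ∨ T)) ∧ F)
  step 2: T ∨ ((¬T ∨ (F ∨ T)) ∧ F)
  step 3: T

Term B:
  start: ((¬(F ∧ F) ∨ (T ∨ F)) ∨ T) ∧ ¬(F ∧ (¬T ∨ ¬T))
  step 1: T ∧ ¬(F ∧ (¬T ∨ ¬T))
  step 2: ¬(F ∧ (¬T ∨ ¬T))
  step 3: ¬F ∨ ¬(¬T ∨ ¬T)
  step 4: T ∨ ¬(¬T ∨ ¬T)
  step 5: T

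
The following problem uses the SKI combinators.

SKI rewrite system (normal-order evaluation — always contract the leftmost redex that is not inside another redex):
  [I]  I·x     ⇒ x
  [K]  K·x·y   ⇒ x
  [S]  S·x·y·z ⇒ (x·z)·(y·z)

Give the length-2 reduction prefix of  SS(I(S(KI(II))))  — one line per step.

  start: SS(I(S(KI(II))))
  step 1: SS(S(KI(II)))
  step 2: SS(SI)

Answer: after 2 steps: SS(SI)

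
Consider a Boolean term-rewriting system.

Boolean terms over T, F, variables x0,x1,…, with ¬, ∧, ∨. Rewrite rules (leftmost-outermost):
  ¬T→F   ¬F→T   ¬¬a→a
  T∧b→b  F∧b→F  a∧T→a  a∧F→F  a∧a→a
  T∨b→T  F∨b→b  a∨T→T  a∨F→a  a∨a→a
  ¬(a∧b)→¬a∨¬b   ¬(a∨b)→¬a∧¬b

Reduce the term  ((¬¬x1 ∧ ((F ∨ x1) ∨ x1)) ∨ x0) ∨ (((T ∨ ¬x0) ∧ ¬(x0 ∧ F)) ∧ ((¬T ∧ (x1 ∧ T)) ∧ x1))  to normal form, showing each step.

Answer: normal form = x1 ∨ x0  (in 14 steps)

Derivation:
  start: ((¬¬x1 ∧ ((F ∨ x1) ∨ x1)) ∨ x0) ∨ (((T ∨ ¬x0) ∧ ¬(x0 ∧ F)) ∧ ((¬T ∧ (x1 ∧ T)) ∧ x1))
  →1  ((x1 ∧ ((F ∨ x1) ∨ x1)) ∨ x0) ∨ (((T ∨ ¬x0) ∧ ¬(x0 ∧ F)) ∧ ((¬T ∧ (x1 ∧ T)) ∧ x1))
  →2  ((x1 ∧ (x1 ∨ x1)) ∨ x0) ∨ (((T ∨ ¬x0) ∧ ¬(x0 ∧ F)) ∧ ((¬T ∧ (x1 ∧ T)) ∧ x1))
  →3  ((x1 ∧ x1) ∨ x0) ∨ (((T ∨ ¬x0) ∧ ¬(x0 ∧ F)) ∧ ((¬T ∧ (x1 ∧ T)) ∧ x1))
  →4  (x1 ∨ x0) ∨ (((T ∨ ¬x0) ∧ ¬(x0 ∧ F)) ∧ ((¬T ∧ (x1 ∧ T)) ∧ x1))
  →5  (x1 ∨ x0) ∨ ((T ∧ ¬(x0 ∧ F)) ∧ ((¬T ∧ (x1 ∧ T)) ∧ x1))
  →6  (x1 ∨ x0) ∨ (¬(x0 ∧ F) ∧ ((¬T ∧ (x1 ∧ T)) ∧ x1))
  →7  (x1 ∨ x0) ∨ ((¬x0 ∨ ¬F) ∧ ((¬T ∧ (x1 ∧ T)) ∧ x1))
  →8  (x1 ∨ x0) ∨ ((¬x0 ∨ T) ∧ ((¬T ∧ (x1 ∧ T)) ∧ x1))
  →9  (x1 ∨ x0) ∨ (T ∧ ((¬T ∧ (x1 ∧ T)) ∧ x1))
  →10  (x1 ∨ x0) ∨ ((¬T ∧ (x1 ∧ T)) ∧ x1)
  →11  (x1 ∨ x0) ∨ ((F ∧ (x1 ∧ T)) ∧ x1)
  →12  (x1 ∨ x0) ∨ (F ∧ x1)
  →13  (x1 ∨ x0) ∨ F
  →14  x1 ∨ x0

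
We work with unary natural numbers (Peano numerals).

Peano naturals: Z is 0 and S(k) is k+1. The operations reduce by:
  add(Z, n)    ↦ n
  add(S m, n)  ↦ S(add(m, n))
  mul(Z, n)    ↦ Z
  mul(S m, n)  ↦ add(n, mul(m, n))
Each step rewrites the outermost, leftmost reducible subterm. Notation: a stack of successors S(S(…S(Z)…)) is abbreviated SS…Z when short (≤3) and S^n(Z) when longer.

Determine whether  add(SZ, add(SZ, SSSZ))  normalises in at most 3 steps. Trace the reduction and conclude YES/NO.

  start: add(SZ, add(SZ, SSSZ))
  →1  S(add(Z, add(SZ, SSSZ)))
  →2  S(add(SZ, SSSZ))
  →3  S(S(add(Z, SSSZ)))

Answer: NO — after 3 steps the term is S(S(add(Z, SSSZ))), not yet normal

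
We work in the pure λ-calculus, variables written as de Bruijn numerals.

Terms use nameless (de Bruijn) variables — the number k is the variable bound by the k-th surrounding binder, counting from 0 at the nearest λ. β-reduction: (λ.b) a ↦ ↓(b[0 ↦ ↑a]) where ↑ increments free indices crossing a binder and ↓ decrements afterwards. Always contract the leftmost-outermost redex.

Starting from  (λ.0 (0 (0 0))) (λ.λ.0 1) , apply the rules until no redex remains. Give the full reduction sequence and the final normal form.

Answer: normal form = λ.0 (λ.0 (λ.0 (λ.λ.0 1)))  (in 4 steps)

Working:
  start: (λ.0 (0 (0 0))) (λ.λ.0 1)
  [1] (λ.λ.0 1) ((λ.λ.0 1) ((λ.λ.0 1) (λ.λ.0 1)))
  [2] λ.0 ((λ.λ.0 1) ((λ.λ.0 1) (λ.λ.0 1)))
  [3] λ.0 (λ.0 ((λ.λ.0 1) (λ.λ.0 1)))
  [4] λ.0 (λ.0 (λ.0 (λ.λ.0 1)))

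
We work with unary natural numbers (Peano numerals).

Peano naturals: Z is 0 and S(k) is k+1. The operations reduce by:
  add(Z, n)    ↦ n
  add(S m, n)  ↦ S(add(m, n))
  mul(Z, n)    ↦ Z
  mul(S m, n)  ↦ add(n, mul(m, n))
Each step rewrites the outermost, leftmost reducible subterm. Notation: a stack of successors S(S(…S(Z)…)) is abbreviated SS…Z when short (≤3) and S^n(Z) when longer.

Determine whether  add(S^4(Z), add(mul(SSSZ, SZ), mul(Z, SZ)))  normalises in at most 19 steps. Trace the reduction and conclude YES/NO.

  start: add(S^4(Z), add(mul(SSSZ, SZ), mul(Z, SZ)))
  [1] S(add(SSSZ, add(mul(SSSZ, SZ), mul(Z, SZ))))
  [2] S(S(add(SSZ, add(mul(SSSZ, SZ), mul(Z, SZ)))))
  [3] S(S(S(add(SZ, add(mul(SSSZ, SZ), mul(Z, SZ))))))
  [4] S(S(S(S(add(Z, add(mul(SSSZ, SZ), mul(Z, SZ)))))))
  [5] S(S(S(S(add(mul(SSSZ, SZ), mul(Z, SZ))))))
  [6] S(S(S(S(add(add(SZ, mul(SSZ, SZ)), mul(Z, SZ))))))
  [7] S(S(S(S(add(S(add(Z, mul(SSZ, SZ))), mul(Z, SZ))))))
  [8] S(S(S(S(S(add(add(Z, mul(SSZ, SZ)), mul(Z, SZ)))))))
  [9] S(S(S(S(S(add(mul(SSZ, SZ), mul(Z, SZ)))))))
  [10] S(S(S(S(S(add(add(SZ, mul(SZ, SZ)), mul(Z, SZ)))))))
  [11] S(S(S(S(S(add(S(add(Z, mul(SZ, SZ))), mul(Z, SZ)))))))
  [12] S(S(S(S(S(S(add(add(Z, mul(SZ, SZ)), mul(Z, SZ))))))))
  [13] S(S(S(S(S(S(add(mul(SZ, SZ), mul(Z, SZ))))))))
  [14] S(S(S(S(S(S(add(add(SZ, mul(Z, SZ)), mul(Z, SZ))))))))
  [15] S(S(S(S(S(S(add(S(add(Z, mul(Z, SZ))), mul(Z, SZ))))))))
  [16] S(S(S(S(S(S(S(add(add(Z, mul(Z, SZ)), mul(Z, SZ)))))))))
  [17] S(S(S(S(S(S(S(add(mul(Z, SZ), mul(Z, SZ)))))))))
  [18] S(S(S(S(S(S(S(add(Z, mul(Z, SZ)))))))))
  [19] S(S(S(S(S(S(S(mul(Z, SZ))))))))

Answer: NO — after 19 steps the term is S(S(S(S(S(S(S(mul(Z, SZ)))))))), not yet normal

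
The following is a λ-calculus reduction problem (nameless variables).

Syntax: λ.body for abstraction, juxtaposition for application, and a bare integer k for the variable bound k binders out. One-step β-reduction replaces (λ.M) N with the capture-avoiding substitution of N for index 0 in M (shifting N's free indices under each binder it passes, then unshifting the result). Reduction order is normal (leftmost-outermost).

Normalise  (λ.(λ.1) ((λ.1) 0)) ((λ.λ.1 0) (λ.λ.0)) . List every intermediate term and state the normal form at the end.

Answer: normal form = λ.λ.0  (in 4 steps)

Derivation:
  start: (λ.(λ.1) ((λ.1) 0)) ((λ.λ.1 0) (λ.λ.0))
  step 1: (λ.(λ.λ.1 0) (λ.λ.0)) ((λ.(λ.λ.1 0) (λ.λ.0)) ((λ.λ.1 0) (λ.λ.0)))
  step 2: (λ.λ.1 0) (λ.λ.0)
  step 3: λ.(λ.λ.0) 0
  step 4: λ.λ.0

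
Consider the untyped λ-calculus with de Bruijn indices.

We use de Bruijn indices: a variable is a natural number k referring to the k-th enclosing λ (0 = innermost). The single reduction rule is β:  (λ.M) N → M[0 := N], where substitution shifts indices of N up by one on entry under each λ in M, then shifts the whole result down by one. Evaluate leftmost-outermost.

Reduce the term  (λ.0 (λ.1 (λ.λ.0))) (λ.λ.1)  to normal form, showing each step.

  start: (λ.0 (λ.1 (λ.λ.0))) (λ.λ.1)
  step 1: (λ.λ.1) (λ.(λ.λ.1) (λ.λ.0))
  step 2: λ.λ.(λ.λ.1) (λ.λ.0)
  step 3: λ.λ.λ.λ.λ.0

Answer: normal form = λ.λ.λ.λ.λ.0  (in 3 steps)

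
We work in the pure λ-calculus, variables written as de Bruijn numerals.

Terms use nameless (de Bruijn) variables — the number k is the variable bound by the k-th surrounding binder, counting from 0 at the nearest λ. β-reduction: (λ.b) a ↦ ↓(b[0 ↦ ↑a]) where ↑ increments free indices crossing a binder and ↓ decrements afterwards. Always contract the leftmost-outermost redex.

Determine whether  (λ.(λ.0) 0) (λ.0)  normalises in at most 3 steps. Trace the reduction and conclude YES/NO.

  start: (λ.(λ.0) 0) (λ.0)
  step 1: (λ.0) (λ.0)
  step 2: λ.0

Answer: YES — reaches normal form λ.0 in 2 ≤ 3 steps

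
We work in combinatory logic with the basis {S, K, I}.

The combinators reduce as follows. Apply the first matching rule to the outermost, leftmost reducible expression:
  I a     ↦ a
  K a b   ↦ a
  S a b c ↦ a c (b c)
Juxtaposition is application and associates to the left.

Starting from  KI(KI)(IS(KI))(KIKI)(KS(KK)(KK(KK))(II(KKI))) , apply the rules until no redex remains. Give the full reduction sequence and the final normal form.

  start: KI(KI)(IS(KI))(KIKI)(KS(KK)(KK(KK))(II(KKI)))
  →1  I(IS(KI))(KIKI)(KS(KK)(KK(KK))(II(KKI)))
  →2  IS(KI)(KIKI)(KS(KK)(KK(KK))(II(KKI)))
  →3  S(KI)(KIKI)(KS(KK)(KK(KK))(II(KKI)))
  →4  KI(KS(KK)(KK(KK))(II(KKI)))(KIKI(KS(KK)(KK(KK))(II(KKI))))
  →5  I(KIKI(KS(KK)(KK(KK))(II(KKI))))
  →6  KIKI(KS(KK)(KK(KK))(II(KKI)))
  →7  II(KS(KK)(KK(KK))(II(KKI)))
  →8  I(KS(KK)(KK(KK))(II(KKI)))
  →9  KS(KK)(KK(KK))(II(KKI))
  →10  S(KK(KK))(II(KKI))
  →11  SK(II(KKI))
  →12  SK(I(KKI))
  →13  SK(KKI)
  →14  SKK

Answer: normal form = SKK  (in 14 steps)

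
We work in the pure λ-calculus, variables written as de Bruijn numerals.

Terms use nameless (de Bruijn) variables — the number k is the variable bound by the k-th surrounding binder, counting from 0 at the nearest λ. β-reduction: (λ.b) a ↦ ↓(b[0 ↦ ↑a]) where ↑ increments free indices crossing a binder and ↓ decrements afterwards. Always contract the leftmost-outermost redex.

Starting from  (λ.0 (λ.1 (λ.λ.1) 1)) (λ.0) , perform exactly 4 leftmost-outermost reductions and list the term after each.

Answer: after 4 steps: λ.λ.λ.0

Derivation:
  start: (λ.0 (λ.1 (λ.λ.1) 1)) (λ.0)
  →1  (λ.0) (λ.(λ.0) (λ.λ.1) (λ.0))
  →2  λ.(λ.0) (λ.λ.1) (λ.0)
  →3  λ.(λ.λ.1) (λ.0)
  →4  λ.λ.λ.0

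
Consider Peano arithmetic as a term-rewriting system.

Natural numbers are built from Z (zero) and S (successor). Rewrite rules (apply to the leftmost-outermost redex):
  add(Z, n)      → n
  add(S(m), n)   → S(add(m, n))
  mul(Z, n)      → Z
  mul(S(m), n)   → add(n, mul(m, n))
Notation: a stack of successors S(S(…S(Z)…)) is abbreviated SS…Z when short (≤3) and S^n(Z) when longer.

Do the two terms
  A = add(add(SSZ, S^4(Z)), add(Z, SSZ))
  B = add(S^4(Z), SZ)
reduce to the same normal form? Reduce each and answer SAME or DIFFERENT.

Term A:
  start: add(add(SSZ, S^4(Z)), add(Z, SSZ))
  [1] add(S(add(SZ, S^4(Z))), add(Z, SSZ))
  [2] S(add(add(SZ, S^4(Z)), add(Z, SSZ)))
  [3] S(add(S(add(Z, S^4(Z))), add(Z, SSZ)))
  [4] S(S(add(add(Z, S^4(Z)), add(Z, SSZ))))
  [5] S(S(add(S^4(Z), add(Z, SSZ))))
  [6] S(S(S(add(SSSZ, add(Z, SSZ)))))
  [7] S(S(S(S(add(SSZ, add(Z, SSZ))))))
  [8] S(S(S(S(S(add(SZ, add(Z, SSZ)))))))
  [9] S(S(S(S(S(S(add(Z, add(Z, SSZ))))))))
  [10] S(S(S(S(S(S(add(Z, SSZ)))))))
  [11] S^8(Z)

Term B:
  start: add(S^4(Z), SZ)
  [1] S(add(SSSZ, SZ))
  [2] S(S(add(SSZ, SZ)))
  [3] S(S(S(add(SZ, SZ))))
  [4] S(S(S(S(add(Z, SZ)))))
  [5] S^5(Z)

Answer: DIFFERENT — A ⇓ S^8(Z), B ⇓ S^5(Z)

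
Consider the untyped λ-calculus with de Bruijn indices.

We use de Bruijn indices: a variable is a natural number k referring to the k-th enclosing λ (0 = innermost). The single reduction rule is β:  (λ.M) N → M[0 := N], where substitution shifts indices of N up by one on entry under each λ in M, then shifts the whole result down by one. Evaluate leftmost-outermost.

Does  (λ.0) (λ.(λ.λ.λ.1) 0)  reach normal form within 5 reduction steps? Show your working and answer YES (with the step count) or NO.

  start: (λ.0) (λ.(λ.λ.λ.1) 0)
  →1  λ.(λ.λ.λ.1) 0
  →2  λ.λ.λ.1

Answer: YES — reaches normal form λ.λ.λ.1 in 2 ≤ 5 steps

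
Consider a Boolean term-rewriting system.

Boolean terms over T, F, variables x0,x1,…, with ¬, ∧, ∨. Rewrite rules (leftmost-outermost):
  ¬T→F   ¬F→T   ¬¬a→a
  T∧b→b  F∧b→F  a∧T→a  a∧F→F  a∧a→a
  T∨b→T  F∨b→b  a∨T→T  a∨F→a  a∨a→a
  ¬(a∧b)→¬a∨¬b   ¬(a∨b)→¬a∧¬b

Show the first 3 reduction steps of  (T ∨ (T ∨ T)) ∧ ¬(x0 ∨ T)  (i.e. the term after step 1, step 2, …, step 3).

  start: (T ∨ (T ∨ T)) ∧ ¬(x0 ∨ T)
  →1  T ∧ ¬(x0 ∨ T)
  →2  ¬(x0 ∨ T)
  →3  ¬x0 ∧ ¬T

Answer: after 3 steps: ¬x0 ∧ ¬T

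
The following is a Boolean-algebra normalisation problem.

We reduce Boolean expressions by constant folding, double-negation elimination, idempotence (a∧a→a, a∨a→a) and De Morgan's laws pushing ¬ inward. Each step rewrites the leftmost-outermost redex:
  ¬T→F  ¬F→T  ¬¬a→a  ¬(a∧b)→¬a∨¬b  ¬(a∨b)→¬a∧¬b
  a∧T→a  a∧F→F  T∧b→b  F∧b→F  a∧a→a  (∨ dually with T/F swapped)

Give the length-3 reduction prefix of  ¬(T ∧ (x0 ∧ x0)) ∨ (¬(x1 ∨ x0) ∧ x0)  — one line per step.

  start: ¬(T ∧ (x0 ∧ x0)) ∨ (¬(x1 ∨ x0) ∧ x0)
  step 1: (¬T ∨ ¬(x0 ∧ x0)) ∨ (¬(x1 ∨ x0) ∧ x0)
  step 2: (F ∨ ¬(x0 ∧ x0)) ∨ (¬(x1 ∨ x0) ∧ x0)
  step 3: ¬(x0 ∧ x0) ∨ (¬(x1 ∨ x0) ∧ x0)

Answer: after 3 steps: ¬(x0 ∧ x0) ∨ (¬(x1 ∨ x0) ∧ x0)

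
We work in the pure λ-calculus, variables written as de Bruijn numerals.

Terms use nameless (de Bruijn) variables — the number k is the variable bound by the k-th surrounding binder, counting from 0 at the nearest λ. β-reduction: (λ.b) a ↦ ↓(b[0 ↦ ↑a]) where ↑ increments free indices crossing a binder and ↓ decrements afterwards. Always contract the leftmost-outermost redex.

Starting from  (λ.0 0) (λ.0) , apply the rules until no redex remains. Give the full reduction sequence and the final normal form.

  start: (λ.0 0) (λ.0)
  →1  (λ.0) (λ.0)
  →2  λ.0

Answer: normal form = λ.0  (in 2 steps)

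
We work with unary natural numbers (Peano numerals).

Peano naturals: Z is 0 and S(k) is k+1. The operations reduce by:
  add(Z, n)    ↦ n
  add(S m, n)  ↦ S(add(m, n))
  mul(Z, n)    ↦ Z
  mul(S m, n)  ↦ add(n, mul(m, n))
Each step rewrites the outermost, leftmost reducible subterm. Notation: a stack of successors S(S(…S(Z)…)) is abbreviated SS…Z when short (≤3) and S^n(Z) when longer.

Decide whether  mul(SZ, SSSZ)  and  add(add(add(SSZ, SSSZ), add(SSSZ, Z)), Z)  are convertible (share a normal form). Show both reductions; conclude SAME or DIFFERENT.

Term A:
  start: mul(SZ, SSSZ)
  →1  add(SSSZ, mul(Z, SSSZ))
  →2  S(add(SSZ, mul(Z, SSSZ)))
  →3  S(S(add(SZ, mul(Z, SSSZ))))
  →4  S(S(S(add(Z, mul(Z, SSSZ)))))
  →5  S(S(S(mul(Z, SSSZ))))
  →6  SSSZ

Term B:
  start: add(add(add(SSZ, SSSZ), add(SSSZ, Z)), Z)
  →1  add(add(S(add(SZ, SSSZ)), add(SSSZ, Z)), Z)
  →2  add(S(add(add(SZ, SSSZ), add(SSSZ, Z))), Z)
  →3  S(add(add(add(SZ, SSSZ), add(SSSZ, Z)), Z))
  →4  S(add(add(S(add(Z, SSSZ)), add(SSSZ, Z)), Z))
  →5  S(add(S(add(add(Z, SSSZ), add(SSSZ, Z))), Z))
  →6  S(S(add(add(add(Z, SSSZ), add(SSSZ, Z)), Z)))
  →7  S(S(add(add(SSSZ, add(SSSZ, Z)), Z)))
  →8  S(S(add(S(add(SSZ, add(SSSZ, Z))), Z)))
  →9  S(S(S(add(add(SSZ, add(SSSZ, Z)), Z))))
  →10  S(S(S(add(S(add(SZ, add(SSSZ, Z))), Z))))
  →11  S(S(S(S(add(add(SZ, add(SSSZ, Z)), Z)))))
  →12  S(S(S(S(add(S(add(Z, add(SSSZ, Z))), Z)))))
  →13  S(S(S(S(S(add(add(Z, add(SSSZ, Z)), Z))))))
  →14  S(S(S(S(S(add(add(SSSZ, Z), Z))))))
  →15  S(S(S(S(S(add(S(add(SSZ, Z)), Z))))))
  →16  S(S(S(S(S(S(add(add(SSZ, Z), Z)))))))
  →17  S(S(S(S(S(S(add(S(add(SZ, Z)), Z)))))))
  →18  S(S(S(S(S(S(S(add(add(SZ, Z), Z))))))))
  →19  S(S(S(S(S(S(S(add(S(add(Z, Z)), Z))))))))
  →20  S(S(S(S(S(S(S(S(add(add(Z, Z), Z)))))))))
  →21  S(S(S(S(S(S(S(S(add(Z, Z)))))))))
  →22  S^8(Z)

Answer: DIFFERENT — A ⇓ SSSZ, B ⇓ S^8(Z)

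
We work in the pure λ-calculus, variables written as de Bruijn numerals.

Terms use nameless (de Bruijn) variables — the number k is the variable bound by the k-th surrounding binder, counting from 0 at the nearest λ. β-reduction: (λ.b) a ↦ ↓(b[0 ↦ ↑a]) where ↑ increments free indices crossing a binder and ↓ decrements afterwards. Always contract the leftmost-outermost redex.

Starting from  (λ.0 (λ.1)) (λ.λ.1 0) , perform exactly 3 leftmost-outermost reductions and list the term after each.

  start: (λ.0 (λ.1)) (λ.λ.1 0)
  →1  (λ.λ.1 0) (λ.λ.λ.1 0)
  →2  λ.(λ.λ.λ.1 0) 0
  →3  λ.λ.λ.1 0

Answer: after 3 steps: λ.λ.λ.1 0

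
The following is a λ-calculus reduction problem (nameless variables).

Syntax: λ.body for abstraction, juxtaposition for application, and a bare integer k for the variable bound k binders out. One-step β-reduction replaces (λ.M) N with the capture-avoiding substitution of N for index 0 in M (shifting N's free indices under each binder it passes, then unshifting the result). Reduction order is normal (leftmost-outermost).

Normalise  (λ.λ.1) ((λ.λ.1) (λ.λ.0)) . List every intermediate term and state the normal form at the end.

  start: (λ.λ.1) ((λ.λ.1) (λ.λ.0))
  [1] λ.(λ.λ.1) (λ.λ.0)
  [2] λ.λ.λ.λ.0

Answer: normal form = λ.λ.λ.λ.0  (in 2 steps)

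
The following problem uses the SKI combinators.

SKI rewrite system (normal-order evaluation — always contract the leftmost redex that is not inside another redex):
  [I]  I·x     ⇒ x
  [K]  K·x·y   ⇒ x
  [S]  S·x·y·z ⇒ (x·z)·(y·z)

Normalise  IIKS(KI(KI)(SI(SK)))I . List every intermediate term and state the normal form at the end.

Answer: normal form = SI  (in 3 steps)

Working:
  start: IIKS(KI(KI)(SI(SK)))I
  [1] IKS(KI(KI)(SI(SK)))I
  [2] KS(KI(KI)(SI(SK)))I
  [3] SI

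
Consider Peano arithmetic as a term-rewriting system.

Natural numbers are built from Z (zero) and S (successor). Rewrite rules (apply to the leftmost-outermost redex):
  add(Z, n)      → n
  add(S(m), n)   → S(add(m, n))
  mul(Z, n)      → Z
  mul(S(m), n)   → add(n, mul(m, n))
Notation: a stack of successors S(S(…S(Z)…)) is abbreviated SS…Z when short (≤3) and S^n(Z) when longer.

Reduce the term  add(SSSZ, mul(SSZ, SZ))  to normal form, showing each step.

Answer: normal form = S^5(Z)  (in 11 steps)

Reduction:
  start: add(SSSZ, mul(SSZ, SZ))
  step 1: S(add(SSZ, mul(SSZ, SZ)))
  step 2: S(S(add(SZ, mul(SSZ, SZ))))
  step 3: S(S(S(add(Z, mul(SSZ, SZ)))))
  step 4: S(S(S(mul(SSZ, SZ))))
  step 5: S(S(S(add(SZ, mul(SZ, SZ)))))
  step 6: S(S(S(S(add(Z, mul(SZ, SZ))))))
  step 7: S(S(S(S(mul(SZ, SZ)))))
  step 8: S(S(S(S(add(SZ, mul(Z, SZ))))))
  step 9: S(S(S(S(S(add(Z, mul(Z, SZ)))))))
  step 10: S(S(S(S(S(mul(Z, SZ))))))
  step 11: S^5(Z)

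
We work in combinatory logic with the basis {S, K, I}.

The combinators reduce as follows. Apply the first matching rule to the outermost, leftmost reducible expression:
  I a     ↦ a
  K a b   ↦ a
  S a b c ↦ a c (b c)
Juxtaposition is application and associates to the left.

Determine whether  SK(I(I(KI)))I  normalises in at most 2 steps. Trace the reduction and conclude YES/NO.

Answer: YES — reaches normal form I in 2 ≤ 2 steps

Reduction:
  start: SK(I(I(KI)))I
  →1  KI(I(I(KI))I)
  →2  I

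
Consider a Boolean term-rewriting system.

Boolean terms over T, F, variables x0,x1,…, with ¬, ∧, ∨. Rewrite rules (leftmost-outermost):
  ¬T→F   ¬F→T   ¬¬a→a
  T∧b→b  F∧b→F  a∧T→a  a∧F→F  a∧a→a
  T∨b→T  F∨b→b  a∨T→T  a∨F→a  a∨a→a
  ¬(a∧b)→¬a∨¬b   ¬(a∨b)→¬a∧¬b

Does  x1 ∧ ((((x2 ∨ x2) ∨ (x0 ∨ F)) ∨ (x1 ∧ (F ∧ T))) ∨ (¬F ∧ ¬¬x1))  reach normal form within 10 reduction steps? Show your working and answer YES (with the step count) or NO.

Answer: YES — reaches normal form x1 ∧ ((x2 ∨ x0) ∨ x1) in 8 ≤ 10 steps

Derivation:
  start: x1 ∧ ((((x2 ∨ x2) ∨ (x0 ∨ F)) ∨ (x1 ∧ (F ∧ T))) ∨ (¬F ∧ ¬¬x1))
  step 1: x1 ∧ (((x2 ∨ (x0 ∨ F)) ∨ (x1 ∧ (F ∧ T))) ∨ (¬F ∧ ¬¬x1))
  step 2: x1 ∧ (((x2 ∨ x0) ∨ (x1 ∧ (F ∧ T))) ∨ (¬F ∧ ¬¬x1))
  step 3: x1 ∧ (((x2 ∨ x0) ∨ (x1 ∧ F)) ∨ (¬F ∧ ¬¬x1))
  step 4: x1 ∧ (((x2 ∨ x0) ∨ F) ∨ (¬F ∧ ¬¬x1))
  step 5: x1 ∧ ((x2 ∨ x0) ∨ (¬F ∧ ¬¬x1))
  step 6: x1 ∧ ((x2 ∨ x0) ∨ (T ∧ ¬¬x1))
  step 7: x1 ∧ ((x2 ∨ x0) ∨ ¬¬x1)
  step 8: x1 ∧ ((x2 ∨ x0) ∨ x1)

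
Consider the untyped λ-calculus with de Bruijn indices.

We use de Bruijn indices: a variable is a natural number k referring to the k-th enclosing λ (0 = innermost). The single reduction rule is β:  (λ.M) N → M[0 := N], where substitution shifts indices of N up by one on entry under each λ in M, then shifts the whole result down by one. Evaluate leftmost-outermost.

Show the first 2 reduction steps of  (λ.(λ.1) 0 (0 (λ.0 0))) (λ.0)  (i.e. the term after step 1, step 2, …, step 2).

  start: (λ.(λ.1) 0 (0 (λ.0 0))) (λ.0)
  step 1: (λ.λ.0) (λ.0) ((λ.0) (λ.0 0))
  step 2: (λ.0) ((λ.0) (λ.0 0))

Answer: after 2 steps: (λ.0) ((λ.0) (λ.0 0))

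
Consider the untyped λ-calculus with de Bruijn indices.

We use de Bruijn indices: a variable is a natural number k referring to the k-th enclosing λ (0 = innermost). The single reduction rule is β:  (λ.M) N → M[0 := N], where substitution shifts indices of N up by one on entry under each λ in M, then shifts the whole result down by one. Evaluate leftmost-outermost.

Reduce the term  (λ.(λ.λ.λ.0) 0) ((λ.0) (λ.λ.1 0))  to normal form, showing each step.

Answer: normal form = λ.λ.0  (in 2 steps)

Reduction:
  start: (λ.(λ.λ.λ.0) 0) ((λ.0) (λ.λ.1 0))
  [1] (λ.λ.λ.0) ((λ.0) (λ.λ.1 0))
  [2] λ.λ.0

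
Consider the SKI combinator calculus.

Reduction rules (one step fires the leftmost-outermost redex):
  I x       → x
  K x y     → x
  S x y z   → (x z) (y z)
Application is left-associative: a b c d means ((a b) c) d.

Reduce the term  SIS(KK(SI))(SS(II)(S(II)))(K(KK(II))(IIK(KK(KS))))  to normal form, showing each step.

Answer: normal form = SKK  (in 7 steps)

Derivation:
  start: SIS(KK(SI))(SS(II)(S(II)))(K(KK(II))(IIK(KK(KS))))
  [1] I(KK(SI))(S(KK(SI)))(SS(II)(S(II)))(K(KK(II))(IIK(KK(KS))))
  [2] KK(SI)(S(KK(SI)))(SS(II)(S(II)))(K(KK(II))(IIK(KK(KS))))
  [3] K(S(KK(SI)))(SS(II)(S(II)))(K(KK(II))(IIK(KK(KS))))
  [4] S(KK(SI))(K(KK(II))(IIK(KK(KS))))
  [5] SK(K(KK(II))(IIK(KK(KS))))
  [6] SK(KK(II))
  [7] SKK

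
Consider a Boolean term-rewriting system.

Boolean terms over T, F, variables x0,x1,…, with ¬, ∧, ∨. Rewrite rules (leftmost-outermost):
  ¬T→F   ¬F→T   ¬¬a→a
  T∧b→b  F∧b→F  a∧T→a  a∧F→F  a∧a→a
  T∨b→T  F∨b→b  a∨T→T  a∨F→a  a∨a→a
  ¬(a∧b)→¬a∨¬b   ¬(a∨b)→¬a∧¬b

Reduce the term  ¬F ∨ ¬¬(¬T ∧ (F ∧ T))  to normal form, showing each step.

  start: ¬F ∨ ¬¬(¬T ∧ (F ∧ T))
  →1  T ∨ ¬¬(¬T ∧ (F ∧ T))
  →2  T

Answer: normal form = T  (in 2 steps)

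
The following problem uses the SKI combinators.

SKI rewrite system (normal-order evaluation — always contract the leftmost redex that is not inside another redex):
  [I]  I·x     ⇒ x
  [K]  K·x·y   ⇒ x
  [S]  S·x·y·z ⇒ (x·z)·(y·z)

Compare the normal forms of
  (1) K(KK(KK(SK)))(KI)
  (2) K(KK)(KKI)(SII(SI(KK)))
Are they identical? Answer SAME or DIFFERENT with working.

Term A:
  start: K(KK(KK(SK)))(KI)
  →1  KK(KK(SK))
  →2  K

Term B:
  start: K(KK)(KKI)(SII(SI(KK)))
  →1  KK(SII(SI(KK)))
  →2  K

Answer: SAME — A ⇓ K, B ⇓ K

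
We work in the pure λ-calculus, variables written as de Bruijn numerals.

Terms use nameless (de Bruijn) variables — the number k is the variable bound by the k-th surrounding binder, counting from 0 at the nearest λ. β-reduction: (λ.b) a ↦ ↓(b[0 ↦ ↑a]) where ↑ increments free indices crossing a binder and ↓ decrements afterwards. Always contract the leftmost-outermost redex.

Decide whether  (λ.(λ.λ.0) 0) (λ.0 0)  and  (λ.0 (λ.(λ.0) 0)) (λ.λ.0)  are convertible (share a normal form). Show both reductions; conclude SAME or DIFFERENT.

Answer: SAME — A ⇓ λ.0, B ⇓ λ.0

Derivation:
Term A:
  start: (λ.(λ.λ.0) 0) (λ.0 0)
  [1] (λ.λ.0) (λ.0 0)
  [2] λ.0

Term B:
  start: (λ.0 (λ.(λ.0) 0)) (λ.λ.0)
  [1] (λ.λ.0) (λ.(λ.0) 0)
  [2] λ.0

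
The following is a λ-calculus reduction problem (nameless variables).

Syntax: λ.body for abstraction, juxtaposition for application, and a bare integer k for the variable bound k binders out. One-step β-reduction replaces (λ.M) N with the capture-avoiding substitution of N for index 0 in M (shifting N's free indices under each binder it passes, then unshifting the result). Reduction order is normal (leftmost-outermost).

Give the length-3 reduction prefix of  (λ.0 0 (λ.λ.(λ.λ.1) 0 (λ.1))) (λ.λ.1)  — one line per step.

Answer: after 3 steps: λ.λ.1

Reduction:
  start: (λ.0 0 (λ.λ.(λ.λ.1) 0 (λ.1))) (λ.λ.1)
  [1] (λ.λ.1) (λ.λ.1) (λ.λ.(λ.λ.1) 0 (λ.1))
  [2] (λ.λ.λ.1) (λ.λ.(λ.λ.1) 0 (λ.1))
  [3] λ.λ.1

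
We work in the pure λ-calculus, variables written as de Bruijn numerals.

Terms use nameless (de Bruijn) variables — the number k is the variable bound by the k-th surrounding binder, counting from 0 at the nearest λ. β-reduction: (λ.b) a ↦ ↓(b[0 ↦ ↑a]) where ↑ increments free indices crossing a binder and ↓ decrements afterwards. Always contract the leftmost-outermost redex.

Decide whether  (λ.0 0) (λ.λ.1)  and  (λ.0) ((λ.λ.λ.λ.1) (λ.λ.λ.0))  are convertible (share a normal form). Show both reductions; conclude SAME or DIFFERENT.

Term A:
  start: (λ.0 0) (λ.λ.1)
  →1  (λ.λ.1) (λ.λ.1)
  →2  λ.λ.λ.1

Term B:
  start: (λ.0) ((λ.λ.λ.λ.1) (λ.λ.λ.0))
  →1  (λ.λ.λ.λ.1) (λ.λ.λ.0)
  →2  λ.λ.λ.1

Answer: SAME — A ⇓ λ.λ.λ.1, B ⇓ λ.λ.λ.1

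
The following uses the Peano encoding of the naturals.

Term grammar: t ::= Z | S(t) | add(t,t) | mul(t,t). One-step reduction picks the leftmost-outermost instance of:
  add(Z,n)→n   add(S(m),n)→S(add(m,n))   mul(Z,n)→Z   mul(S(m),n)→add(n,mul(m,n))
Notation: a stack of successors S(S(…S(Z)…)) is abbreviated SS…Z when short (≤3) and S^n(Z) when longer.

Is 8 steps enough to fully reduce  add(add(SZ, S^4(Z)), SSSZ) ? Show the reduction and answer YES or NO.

Answer: YES — reaches normal form S^8(Z) in 8 ≤ 8 steps

Working:
  start: add(add(SZ, S^4(Z)), SSSZ)
  [1] add(S(add(Z, S^4(Z))), SSSZ)
  [2] S(add(add(Z, S^4(Z)), SSSZ))
  [3] S(add(S^4(Z), SSSZ))
  [4] S(S(add(SSSZ, SSSZ)))
  [5] S(S(S(add(SSZ, SSSZ))))
  [6] S(S(S(S(add(SZ, SSSZ)))))
  [7] S(S(S(S(S(add(Z, SSSZ))))))
  [8] S^8(Z)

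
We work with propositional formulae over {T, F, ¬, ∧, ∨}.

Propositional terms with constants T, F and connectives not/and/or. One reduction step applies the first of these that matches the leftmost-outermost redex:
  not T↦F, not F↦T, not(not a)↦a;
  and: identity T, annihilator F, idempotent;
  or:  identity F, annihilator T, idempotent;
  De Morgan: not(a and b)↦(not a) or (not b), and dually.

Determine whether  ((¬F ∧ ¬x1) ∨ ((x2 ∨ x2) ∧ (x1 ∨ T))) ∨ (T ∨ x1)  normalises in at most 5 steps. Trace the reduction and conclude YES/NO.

  start: ((¬F ∧ ¬x1) ∨ ((x2 ∨ x2) ∧ (x1 ∨ T))) ∨ (T ∨ x1)
  step 1: ((T ∧ ¬x1) ∨ ((x2 ∨ x2) ∧ (x1 ∨ T))) ∨ (T ∨ x1)
  step 2: (¬x1 ∨ ((x2 ∨ x2) ∧ (x1 ∨ T))) ∨ (T ∨ x1)
  step 3: (¬x1 ∨ (x2 ∧ (x1 ∨ T))) ∨ (T ∨ x1)
  step 4: (¬x1 ∨ (x2 ∧ T)) ∨ (T ∨ x1)
  step 5: (¬x1 ∨ x2) ∨ (T ∨ x1)

Answer: NO — after 5 steps the term is (¬x1 ∨ x2) ∨ (T ∨ x1), not yet normal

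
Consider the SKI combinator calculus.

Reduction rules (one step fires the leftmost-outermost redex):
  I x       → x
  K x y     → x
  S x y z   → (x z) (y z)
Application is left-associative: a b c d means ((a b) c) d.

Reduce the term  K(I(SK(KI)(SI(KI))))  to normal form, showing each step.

  start: K(I(SK(KI)(SI(KI))))
  [1] K(SK(KI)(SI(KI)))
  [2] K(K(SI(KI))(KI(SI(KI))))
  [3] K(SI(KI))

Answer: normal form = K(SI(KI))  (in 3 steps)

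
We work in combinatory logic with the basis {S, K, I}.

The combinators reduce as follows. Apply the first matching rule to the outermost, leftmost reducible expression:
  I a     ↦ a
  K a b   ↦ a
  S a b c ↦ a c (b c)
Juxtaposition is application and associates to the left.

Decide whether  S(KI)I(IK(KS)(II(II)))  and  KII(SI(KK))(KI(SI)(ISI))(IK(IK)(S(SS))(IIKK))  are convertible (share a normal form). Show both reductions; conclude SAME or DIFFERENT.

Term A:
  start: S(KI)I(IK(KS)(II(II)))
  step 1: KI(IK(KS)(II(II)))(I(IK(KS)(II(II))))
  step 2: I(I(IK(KS)(II(II))))
  step 3: I(IK(KS)(II(II)))
  step 4: IK(KS)(II(II))
  step 5: K(KS)(II(II))
  step 6: KS

Term B:
  start: KII(SI(KK))(KI(SI)(ISI))(IK(IK)(S(SS))(IIKK))
  step 1: I(SI(KK))(KI(SI)(ISI))(IK(IK)(S(SS))(IIKK))
  step 2: SI(KK)(KI(SI)(ISI))(IK(IK)(S(SS))(IIKK))
  step 3: I(KI(SI)(ISI))(KK(KI(SI)(ISI)))(IK(IK)(S(SS))(IIKK))
  step 4: KI(SI)(ISI)(KK(KI(SI)(ISI)))(IK(IK)(S(SS))(IIKK))
  step 5: I(ISI)(KK(KI(SI)(ISI)))(IK(IK)(S(SS))(IIKK))
  step 6: ISI(KK(KI(SI)(ISI)))(IK(IK)(S(SS))(IIKK))
  step 7: SI(KK(KI(SI)(ISI)))(IK(IK)(S(SS))(IIKK))
  step 8: I(IK(IK)(S(SS))(IIKK))(KK(KI(SI)(ISI))(IK(IK)(S(SS))(IIKK)))
  step 9: IK(IK)(S(SS))(IIKK)(KK(KI(SI)(ISI))(IK(IK)(S(SS))(IIKK)))
  step 10: K(IK)(S(SS))(IIKK)(KK(KI(SI)(ISI))(IK(IK)(S(SS))(IIKK)))
  step 11: IK(IIKK)(KK(KI(SI)(ISI))(IK(IK)(S(SS))(IIKK)))
  step 12: K(IIKK)(KK(KI(SI)(ISI))(IK(IK)(S(SS))(IIKK)))
  step 13: IIKK
  step 14: IKK
  step 15: KK

Answer: DIFFERENT — A ⇓ KS, B ⇓ KK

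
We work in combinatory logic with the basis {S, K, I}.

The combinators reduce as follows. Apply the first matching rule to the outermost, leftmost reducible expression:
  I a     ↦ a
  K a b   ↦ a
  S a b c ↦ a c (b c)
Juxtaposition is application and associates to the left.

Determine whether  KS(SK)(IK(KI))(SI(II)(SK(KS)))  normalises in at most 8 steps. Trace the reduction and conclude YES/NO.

  start: KS(SK)(IK(KI))(SI(II)(SK(KS)))
  step 1: S(IK(KI))(SI(II)(SK(KS)))
  step 2: S(K(KI))(SI(II)(SK(KS)))
  step 3: S(K(KI))(I(SK(KS))(II(SK(KS))))
  step 4: S(K(KI))(SK(KS)(II(SK(KS))))
  step 5: S(K(KI))(K(II(SK(KS)))(KS(II(SK(KS)))))
  step 6: S(K(KI))(II(SK(KS)))
  step 7: S(K(KI))(I(SK(KS)))
  step 8: S(K(KI))(SK(KS))

Answer: YES — reaches normal form S(K(KI))(SK(KS)) in 8 ≤ 8 steps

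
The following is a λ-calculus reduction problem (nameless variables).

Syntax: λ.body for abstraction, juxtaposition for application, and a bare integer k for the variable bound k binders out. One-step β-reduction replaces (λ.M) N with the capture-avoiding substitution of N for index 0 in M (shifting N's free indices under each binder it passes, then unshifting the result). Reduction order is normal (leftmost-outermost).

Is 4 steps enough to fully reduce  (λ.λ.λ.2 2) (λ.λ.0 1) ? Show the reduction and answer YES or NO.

Answer: YES — reaches normal form λ.λ.λ.0 (λ.λ.0 1) in 2 ≤ 4 steps

Working:
  start: (λ.λ.λ.2 2) (λ.λ.0 1)
  step 1: λ.λ.(λ.λ.0 1) (λ.λ.0 1)
  step 2: λ.λ.λ.0 (λ.λ.0 1)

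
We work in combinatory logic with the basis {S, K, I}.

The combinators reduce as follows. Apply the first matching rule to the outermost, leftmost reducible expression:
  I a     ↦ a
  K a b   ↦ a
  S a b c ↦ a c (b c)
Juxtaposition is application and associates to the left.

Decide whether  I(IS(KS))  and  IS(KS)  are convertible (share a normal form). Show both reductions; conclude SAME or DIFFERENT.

Term A:
  start: I(IS(KS))
  step 1: IS(KS)
  step 2: S(KS)

Term B:
  start: IS(KS)
  step 1: S(KS)

Answer: SAME — A ⇓ S(KS), B ⇓ S(KS)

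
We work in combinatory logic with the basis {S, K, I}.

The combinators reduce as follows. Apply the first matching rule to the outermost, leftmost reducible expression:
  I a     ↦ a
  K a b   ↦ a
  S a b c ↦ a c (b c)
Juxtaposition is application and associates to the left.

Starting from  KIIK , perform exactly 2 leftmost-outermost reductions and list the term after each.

  start: KIIK
  [1] IK
  [2] K

Answer: after 2 steps: K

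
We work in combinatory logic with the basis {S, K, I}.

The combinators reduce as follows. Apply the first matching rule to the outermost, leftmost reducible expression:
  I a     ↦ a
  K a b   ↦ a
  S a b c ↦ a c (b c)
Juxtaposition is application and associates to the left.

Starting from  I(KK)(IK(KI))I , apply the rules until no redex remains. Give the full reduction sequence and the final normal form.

  start: I(KK)(IK(KI))I
  →1  KK(IK(KI))I
  →2  KI

Answer: normal form = KI  (in 2 steps)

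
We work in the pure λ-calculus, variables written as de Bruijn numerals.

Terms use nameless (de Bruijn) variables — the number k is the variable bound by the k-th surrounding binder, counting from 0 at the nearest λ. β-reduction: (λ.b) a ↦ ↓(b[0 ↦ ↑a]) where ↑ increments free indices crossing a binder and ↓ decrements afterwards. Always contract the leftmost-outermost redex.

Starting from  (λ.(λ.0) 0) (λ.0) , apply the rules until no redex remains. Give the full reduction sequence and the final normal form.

  start: (λ.(λ.0) 0) (λ.0)
  →1  (λ.0) (λ.0)
  →2  λ.0

Answer: normal form = λ.0  (in 2 steps)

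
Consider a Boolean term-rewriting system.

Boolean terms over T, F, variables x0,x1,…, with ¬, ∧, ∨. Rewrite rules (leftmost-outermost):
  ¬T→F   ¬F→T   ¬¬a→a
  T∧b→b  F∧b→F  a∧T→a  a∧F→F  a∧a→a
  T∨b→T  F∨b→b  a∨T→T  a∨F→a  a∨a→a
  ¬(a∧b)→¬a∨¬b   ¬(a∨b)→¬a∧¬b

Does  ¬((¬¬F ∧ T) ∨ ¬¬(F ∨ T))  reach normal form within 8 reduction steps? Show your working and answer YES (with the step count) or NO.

  start: ¬((¬¬F ∧ T) ∨ ¬¬(F ∨ T))
  [1] ¬(¬¬F ∧ T) ∧ ¬¬¬(F ∨ T)
  [2] (¬¬¬F ∨ ¬T) ∧ ¬¬¬(F ∨ T)
  [3] (¬F ∨ ¬T) ∧ ¬¬¬(F ∨ T)
  [4] (T ∨ ¬T) ∧ ¬¬¬(F ∨ T)
  [5] T ∧ ¬¬¬(F ∨ T)
  [6] ¬¬¬(F ∨ T)
  [7] ¬(F ∨ T)
  [8] ¬F ∧ ¬T

Answer: NO — after 8 steps the term is ¬F ∧ ¬T, not yet normal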